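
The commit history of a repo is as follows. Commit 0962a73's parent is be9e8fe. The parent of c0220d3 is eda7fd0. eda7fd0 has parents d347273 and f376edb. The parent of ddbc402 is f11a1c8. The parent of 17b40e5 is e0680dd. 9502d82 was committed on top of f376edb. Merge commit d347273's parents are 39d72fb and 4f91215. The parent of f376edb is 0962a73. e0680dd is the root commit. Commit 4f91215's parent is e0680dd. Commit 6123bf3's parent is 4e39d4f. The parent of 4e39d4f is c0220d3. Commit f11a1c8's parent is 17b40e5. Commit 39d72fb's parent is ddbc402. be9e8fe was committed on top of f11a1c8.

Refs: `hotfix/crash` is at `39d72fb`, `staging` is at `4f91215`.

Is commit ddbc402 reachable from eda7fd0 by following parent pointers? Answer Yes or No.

Yes

Ancestors of eda7fd0 (commits reachable by following parents): {0962a73, 17b40e5, 39d72fb, 4f91215, be9e8fe, d347273, ddbc402, e0680dd, eda7fd0, f11a1c8, f376edb}.
ddbc402 is in that set, so it is an ancestor of eda7fd0.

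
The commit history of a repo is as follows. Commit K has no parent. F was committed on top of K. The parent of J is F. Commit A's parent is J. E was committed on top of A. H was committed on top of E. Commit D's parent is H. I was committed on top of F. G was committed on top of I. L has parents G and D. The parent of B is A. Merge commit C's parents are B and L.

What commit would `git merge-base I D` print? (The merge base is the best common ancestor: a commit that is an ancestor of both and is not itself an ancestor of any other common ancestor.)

F

Ancestors of I: {F, I, K}.
Ancestors of D: {A, D, E, F, H, J, K}.
Common ancestors: {F, K}.
Among these, F is not an ancestor of any other common ancestor — it is the merge base.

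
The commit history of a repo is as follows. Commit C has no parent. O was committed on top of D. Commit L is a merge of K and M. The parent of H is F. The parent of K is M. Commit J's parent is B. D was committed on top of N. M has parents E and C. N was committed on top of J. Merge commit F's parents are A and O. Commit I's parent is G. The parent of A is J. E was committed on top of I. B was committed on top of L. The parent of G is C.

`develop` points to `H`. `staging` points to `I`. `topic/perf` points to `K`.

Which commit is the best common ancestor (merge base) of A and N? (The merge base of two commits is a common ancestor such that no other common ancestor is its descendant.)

Ancestors of A: {A, B, C, E, G, I, J, K, L, M}.
Ancestors of N: {B, C, E, G, I, J, K, L, M, N}.
Common ancestors: {B, C, E, G, I, J, K, L, M}.
Among these, J is not an ancestor of any other common ancestor — it is the merge base.

J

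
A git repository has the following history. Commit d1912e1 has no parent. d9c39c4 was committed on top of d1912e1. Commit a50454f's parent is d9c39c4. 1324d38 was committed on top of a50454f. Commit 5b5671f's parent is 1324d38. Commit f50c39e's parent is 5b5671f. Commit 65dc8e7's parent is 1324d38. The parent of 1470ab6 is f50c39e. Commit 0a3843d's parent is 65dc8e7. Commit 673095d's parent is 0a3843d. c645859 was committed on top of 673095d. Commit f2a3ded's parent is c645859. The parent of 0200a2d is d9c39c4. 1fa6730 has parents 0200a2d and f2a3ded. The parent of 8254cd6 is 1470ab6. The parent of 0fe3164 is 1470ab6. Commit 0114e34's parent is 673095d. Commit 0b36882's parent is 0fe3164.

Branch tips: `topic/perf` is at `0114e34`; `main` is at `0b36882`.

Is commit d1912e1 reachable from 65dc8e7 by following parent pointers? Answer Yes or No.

Yes

Ancestors of 65dc8e7 (commits reachable by following parents): {1324d38, 65dc8e7, a50454f, d1912e1, d9c39c4}.
d1912e1 is in that set, so it is an ancestor of 65dc8e7.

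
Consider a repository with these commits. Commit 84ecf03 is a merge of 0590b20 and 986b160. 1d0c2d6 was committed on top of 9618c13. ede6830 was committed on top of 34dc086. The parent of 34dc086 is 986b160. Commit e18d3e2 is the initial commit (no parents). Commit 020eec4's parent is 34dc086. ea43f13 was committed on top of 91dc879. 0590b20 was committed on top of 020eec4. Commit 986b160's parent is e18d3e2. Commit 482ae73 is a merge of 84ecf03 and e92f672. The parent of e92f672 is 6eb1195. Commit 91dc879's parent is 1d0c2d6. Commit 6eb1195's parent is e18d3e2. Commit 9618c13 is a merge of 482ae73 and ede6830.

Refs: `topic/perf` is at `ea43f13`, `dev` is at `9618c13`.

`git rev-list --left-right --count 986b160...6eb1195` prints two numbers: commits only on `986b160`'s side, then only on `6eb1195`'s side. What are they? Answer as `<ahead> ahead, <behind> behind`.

1 ahead, 1 behind

Reachable from 986b160: {986b160, e18d3e2}.
Reachable from 6eb1195: {6eb1195, e18d3e2}.
Only in 986b160's history (ahead): {986b160} — 1.
Only in 6eb1195's history (behind): {6eb1195} — 1.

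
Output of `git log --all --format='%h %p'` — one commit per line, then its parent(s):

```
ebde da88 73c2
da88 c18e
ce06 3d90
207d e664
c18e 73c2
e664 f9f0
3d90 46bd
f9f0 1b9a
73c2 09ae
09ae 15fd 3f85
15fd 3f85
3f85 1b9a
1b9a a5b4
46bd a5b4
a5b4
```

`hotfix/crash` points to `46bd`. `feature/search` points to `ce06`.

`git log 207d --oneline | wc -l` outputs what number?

5

Walking parent pointers from 207d: reachable set = {1b9a, 207d, a5b4, e664, f9f0}.
That is 5 commits.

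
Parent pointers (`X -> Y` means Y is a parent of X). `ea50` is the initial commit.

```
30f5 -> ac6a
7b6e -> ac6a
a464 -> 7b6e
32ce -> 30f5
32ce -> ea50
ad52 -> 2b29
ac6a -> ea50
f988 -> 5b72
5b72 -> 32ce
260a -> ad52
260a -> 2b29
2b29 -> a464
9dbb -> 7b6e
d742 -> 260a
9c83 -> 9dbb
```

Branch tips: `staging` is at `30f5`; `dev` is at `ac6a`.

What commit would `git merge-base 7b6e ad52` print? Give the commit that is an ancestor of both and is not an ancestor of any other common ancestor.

7b6e

Ancestors of 7b6e: {7b6e, ac6a, ea50}.
Ancestors of ad52: {2b29, 7b6e, a464, ac6a, ad52, ea50}.
Common ancestors: {7b6e, ac6a, ea50}.
Among these, 7b6e is not an ancestor of any other common ancestor — it is the merge base.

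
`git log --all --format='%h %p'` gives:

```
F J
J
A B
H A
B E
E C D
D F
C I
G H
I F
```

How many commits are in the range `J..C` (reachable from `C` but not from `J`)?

Reachable from C: {C, F, I, J}.
Reachable from J: {J}.
In C's history but not J's: {C, F, I} — 3 commits.

3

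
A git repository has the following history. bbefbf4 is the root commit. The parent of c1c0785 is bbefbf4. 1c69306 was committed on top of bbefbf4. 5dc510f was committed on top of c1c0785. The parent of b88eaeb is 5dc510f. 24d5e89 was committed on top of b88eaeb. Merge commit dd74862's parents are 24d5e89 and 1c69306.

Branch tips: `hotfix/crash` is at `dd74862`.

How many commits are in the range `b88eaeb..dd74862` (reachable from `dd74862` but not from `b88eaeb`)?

Reachable from dd74862: {1c69306, 24d5e89, 5dc510f, b88eaeb, bbefbf4, c1c0785, dd74862}.
Reachable from b88eaeb: {5dc510f, b88eaeb, bbefbf4, c1c0785}.
In dd74862's history but not b88eaeb's: {1c69306, 24d5e89, dd74862} — 3 commits.

3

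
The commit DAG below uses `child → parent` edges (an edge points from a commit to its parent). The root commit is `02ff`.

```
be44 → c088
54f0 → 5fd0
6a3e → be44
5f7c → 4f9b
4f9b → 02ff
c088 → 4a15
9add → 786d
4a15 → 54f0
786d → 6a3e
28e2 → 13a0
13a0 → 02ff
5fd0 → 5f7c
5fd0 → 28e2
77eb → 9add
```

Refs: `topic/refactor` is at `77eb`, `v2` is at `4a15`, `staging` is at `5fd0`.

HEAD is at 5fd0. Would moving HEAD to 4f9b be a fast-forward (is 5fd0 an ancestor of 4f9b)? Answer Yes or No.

No

A fast-forward from 5fd0 to 4f9b is possible iff 5fd0 is an ancestor of 4f9b.
Ancestors of 4f9b: {02ff, 4f9b}.
5fd0 is not among them, so fast-forward is not possible.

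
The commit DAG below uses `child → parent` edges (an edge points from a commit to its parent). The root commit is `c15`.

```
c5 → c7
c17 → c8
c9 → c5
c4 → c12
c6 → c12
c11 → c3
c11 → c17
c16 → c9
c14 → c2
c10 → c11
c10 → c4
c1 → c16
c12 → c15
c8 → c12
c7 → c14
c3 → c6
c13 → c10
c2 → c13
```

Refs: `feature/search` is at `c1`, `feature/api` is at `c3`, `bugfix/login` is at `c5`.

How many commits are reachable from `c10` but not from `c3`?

Reachable from c10: {c10, c11, c12, c15, c17, c3, c4, c6, c8}.
Reachable from c3: {c12, c15, c3, c6}.
In c10's history but not c3's: {c10, c11, c17, c4, c8} — 5 commits.

5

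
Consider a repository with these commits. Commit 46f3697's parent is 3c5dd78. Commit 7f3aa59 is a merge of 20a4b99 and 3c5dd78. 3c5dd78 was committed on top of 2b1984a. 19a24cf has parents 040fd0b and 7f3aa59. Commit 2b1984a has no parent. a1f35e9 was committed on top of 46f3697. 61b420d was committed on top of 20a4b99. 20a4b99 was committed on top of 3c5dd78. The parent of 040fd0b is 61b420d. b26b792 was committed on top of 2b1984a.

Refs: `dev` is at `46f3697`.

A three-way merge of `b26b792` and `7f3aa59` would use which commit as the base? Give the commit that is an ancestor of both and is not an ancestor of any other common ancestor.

2b1984a

Ancestors of b26b792: {2b1984a, b26b792}.
Ancestors of 7f3aa59: {20a4b99, 2b1984a, 3c5dd78, 7f3aa59}.
Common ancestors: {2b1984a}.
The only common ancestor is 2b1984a, so it is the merge base.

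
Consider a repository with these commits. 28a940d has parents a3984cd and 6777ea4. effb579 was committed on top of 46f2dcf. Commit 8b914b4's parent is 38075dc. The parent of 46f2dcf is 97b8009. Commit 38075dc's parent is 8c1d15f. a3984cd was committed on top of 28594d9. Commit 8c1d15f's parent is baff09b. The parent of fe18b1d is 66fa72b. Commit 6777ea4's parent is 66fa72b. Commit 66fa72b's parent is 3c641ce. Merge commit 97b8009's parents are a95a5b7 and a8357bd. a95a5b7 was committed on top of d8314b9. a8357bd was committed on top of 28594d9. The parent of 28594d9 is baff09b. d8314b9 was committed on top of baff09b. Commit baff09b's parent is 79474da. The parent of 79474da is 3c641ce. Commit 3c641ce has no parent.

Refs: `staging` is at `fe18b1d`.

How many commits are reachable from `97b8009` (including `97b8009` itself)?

Walking parent pointers from 97b8009: reachable set = {28594d9, 3c641ce, 79474da, 97b8009, a8357bd, a95a5b7, baff09b, d8314b9}.
That is 8 commits.

8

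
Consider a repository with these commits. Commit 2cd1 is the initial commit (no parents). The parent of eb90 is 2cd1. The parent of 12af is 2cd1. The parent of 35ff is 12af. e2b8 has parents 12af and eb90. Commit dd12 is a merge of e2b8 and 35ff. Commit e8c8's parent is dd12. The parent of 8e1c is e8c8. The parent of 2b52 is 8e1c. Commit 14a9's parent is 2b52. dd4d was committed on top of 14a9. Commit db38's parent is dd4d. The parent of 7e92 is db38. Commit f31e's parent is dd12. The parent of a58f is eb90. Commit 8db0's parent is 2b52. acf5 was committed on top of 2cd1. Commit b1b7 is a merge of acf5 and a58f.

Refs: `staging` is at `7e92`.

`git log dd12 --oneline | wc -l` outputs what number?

6

Walking parent pointers from dd12: reachable set = {12af, 2cd1, 35ff, dd12, e2b8, eb90}.
That is 6 commits.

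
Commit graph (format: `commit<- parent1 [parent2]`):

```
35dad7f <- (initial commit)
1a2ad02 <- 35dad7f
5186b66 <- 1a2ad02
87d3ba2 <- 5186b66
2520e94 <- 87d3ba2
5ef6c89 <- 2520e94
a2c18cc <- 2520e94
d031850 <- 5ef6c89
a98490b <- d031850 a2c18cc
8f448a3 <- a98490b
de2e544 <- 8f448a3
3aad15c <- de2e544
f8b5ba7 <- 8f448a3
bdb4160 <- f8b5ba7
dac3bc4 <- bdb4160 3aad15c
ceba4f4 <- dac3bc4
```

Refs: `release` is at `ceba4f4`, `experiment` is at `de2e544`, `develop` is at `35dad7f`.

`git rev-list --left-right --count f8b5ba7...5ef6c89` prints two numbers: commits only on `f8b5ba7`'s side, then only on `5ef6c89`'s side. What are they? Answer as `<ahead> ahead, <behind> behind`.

5 ahead, 0 behind

Reachable from f8b5ba7: {1a2ad02, 2520e94, 35dad7f, 5186b66, 5ef6c89, 87d3ba2, 8f448a3, a2c18cc, a98490b, d031850, f8b5ba7}.
Reachable from 5ef6c89: {1a2ad02, 2520e94, 35dad7f, 5186b66, 5ef6c89, 87d3ba2}.
Only in f8b5ba7's history (ahead): {8f448a3, a2c18cc, a98490b, d031850, f8b5ba7} — 5.
Only in 5ef6c89's history (behind): {} — 0.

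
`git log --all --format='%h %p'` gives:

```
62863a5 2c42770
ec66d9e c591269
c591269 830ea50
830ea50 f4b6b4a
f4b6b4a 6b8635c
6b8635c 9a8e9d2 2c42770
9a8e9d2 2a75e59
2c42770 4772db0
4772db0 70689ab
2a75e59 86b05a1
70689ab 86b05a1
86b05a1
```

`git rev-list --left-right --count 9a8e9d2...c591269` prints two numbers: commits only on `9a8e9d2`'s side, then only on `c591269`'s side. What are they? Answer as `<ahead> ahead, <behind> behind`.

Reachable from 9a8e9d2: {2a75e59, 86b05a1, 9a8e9d2}.
Reachable from c591269: {2a75e59, 2c42770, 4772db0, 6b8635c, 70689ab, 830ea50, 86b05a1, 9a8e9d2, c591269, f4b6b4a}.
Only in 9a8e9d2's history (ahead): {} — 0.
Only in c591269's history (behind): {2c42770, 4772db0, 6b8635c, 70689ab, 830ea50, c591269, f4b6b4a} — 7.

0 ahead, 7 behind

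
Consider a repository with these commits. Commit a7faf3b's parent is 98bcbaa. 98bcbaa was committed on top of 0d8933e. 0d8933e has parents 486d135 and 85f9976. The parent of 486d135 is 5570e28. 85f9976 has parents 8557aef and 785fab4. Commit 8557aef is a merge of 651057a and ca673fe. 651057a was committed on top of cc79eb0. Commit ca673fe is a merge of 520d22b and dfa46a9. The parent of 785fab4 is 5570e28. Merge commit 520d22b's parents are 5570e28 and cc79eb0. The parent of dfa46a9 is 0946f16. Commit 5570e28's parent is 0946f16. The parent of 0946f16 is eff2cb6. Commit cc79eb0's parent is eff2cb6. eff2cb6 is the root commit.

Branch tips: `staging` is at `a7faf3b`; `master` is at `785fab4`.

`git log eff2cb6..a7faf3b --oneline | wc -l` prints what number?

Reachable from a7faf3b: {0946f16, 0d8933e, 486d135, 520d22b, 5570e28, 651057a, 785fab4, 8557aef, 85f9976, 98bcbaa, a7faf3b, ca673fe, cc79eb0, dfa46a9, eff2cb6}.
Reachable from eff2cb6: {eff2cb6}.
In a7faf3b's history but not eff2cb6's: {0946f16, 0d8933e, 486d135, 520d22b, 5570e28, 651057a, 785fab4, 8557aef, 85f9976, 98bcbaa, a7faf3b, ca673fe, cc79eb0, dfa46a9} — 14 commits.

14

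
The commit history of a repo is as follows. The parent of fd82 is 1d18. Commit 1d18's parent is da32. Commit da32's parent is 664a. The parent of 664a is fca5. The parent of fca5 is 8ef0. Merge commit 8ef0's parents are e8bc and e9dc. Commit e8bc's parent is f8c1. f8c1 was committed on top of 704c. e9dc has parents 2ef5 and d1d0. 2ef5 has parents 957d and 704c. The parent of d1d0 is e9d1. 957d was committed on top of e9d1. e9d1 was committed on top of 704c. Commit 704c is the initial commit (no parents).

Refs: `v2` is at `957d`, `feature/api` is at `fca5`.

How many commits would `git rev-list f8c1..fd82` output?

12

Reachable from fd82: {1d18, 2ef5, 664a, 704c, 8ef0, 957d, d1d0, da32, e8bc, e9d1, e9dc, f8c1, fca5, fd82}.
Reachable from f8c1: {704c, f8c1}.
In fd82's history but not f8c1's: {1d18, 2ef5, 664a, 8ef0, 957d, d1d0, da32, e8bc, e9d1, e9dc, fca5, fd82} — 12 commits.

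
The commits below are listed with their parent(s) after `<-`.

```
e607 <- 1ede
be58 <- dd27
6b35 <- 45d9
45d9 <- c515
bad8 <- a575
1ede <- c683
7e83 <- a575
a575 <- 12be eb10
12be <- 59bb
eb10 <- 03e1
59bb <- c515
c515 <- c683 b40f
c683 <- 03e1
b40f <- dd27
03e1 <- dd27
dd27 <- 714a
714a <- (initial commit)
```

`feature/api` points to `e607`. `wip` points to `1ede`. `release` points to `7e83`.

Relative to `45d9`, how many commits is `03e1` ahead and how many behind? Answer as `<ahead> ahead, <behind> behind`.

0 ahead, 4 behind

Reachable from 03e1: {03e1, 714a, dd27}.
Reachable from 45d9: {03e1, 45d9, 714a, b40f, c515, c683, dd27}.
Only in 03e1's history (ahead): {} — 0.
Only in 45d9's history (behind): {45d9, b40f, c515, c683} — 4.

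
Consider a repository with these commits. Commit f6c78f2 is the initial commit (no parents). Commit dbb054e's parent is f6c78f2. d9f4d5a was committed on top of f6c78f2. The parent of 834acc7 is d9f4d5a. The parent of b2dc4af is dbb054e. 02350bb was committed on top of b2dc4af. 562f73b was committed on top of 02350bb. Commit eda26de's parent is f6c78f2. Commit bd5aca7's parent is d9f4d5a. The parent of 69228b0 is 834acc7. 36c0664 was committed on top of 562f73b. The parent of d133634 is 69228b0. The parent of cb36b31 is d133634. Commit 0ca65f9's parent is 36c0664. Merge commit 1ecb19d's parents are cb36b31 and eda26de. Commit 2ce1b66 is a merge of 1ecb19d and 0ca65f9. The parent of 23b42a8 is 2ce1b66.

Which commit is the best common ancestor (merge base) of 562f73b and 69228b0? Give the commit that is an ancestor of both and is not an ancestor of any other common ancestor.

f6c78f2

Ancestors of 562f73b: {02350bb, 562f73b, b2dc4af, dbb054e, f6c78f2}.
Ancestors of 69228b0: {69228b0, 834acc7, d9f4d5a, f6c78f2}.
Common ancestors: {f6c78f2}.
The only common ancestor is f6c78f2, so it is the merge base.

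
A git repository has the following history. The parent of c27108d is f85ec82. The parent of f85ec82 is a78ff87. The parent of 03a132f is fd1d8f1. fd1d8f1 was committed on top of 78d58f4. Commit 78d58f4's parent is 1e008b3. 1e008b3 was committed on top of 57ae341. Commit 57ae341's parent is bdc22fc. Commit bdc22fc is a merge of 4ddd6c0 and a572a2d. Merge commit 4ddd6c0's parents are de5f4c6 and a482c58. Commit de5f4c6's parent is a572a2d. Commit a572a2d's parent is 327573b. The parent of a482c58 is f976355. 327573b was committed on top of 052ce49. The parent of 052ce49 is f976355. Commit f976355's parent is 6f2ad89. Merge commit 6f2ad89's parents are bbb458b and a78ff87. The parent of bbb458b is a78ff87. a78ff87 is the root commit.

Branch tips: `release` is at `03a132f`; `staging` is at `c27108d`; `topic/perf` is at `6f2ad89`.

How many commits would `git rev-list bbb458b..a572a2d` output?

5

Reachable from a572a2d: {052ce49, 327573b, 6f2ad89, a572a2d, a78ff87, bbb458b, f976355}.
Reachable from bbb458b: {a78ff87, bbb458b}.
In a572a2d's history but not bbb458b's: {052ce49, 327573b, 6f2ad89, a572a2d, f976355} — 5 commits.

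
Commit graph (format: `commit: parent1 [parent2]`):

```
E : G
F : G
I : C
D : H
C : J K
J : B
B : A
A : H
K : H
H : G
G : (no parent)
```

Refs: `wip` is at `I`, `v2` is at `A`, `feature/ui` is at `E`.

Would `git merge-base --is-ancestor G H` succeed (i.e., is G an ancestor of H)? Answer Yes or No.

Yes

Ancestors of H (commits reachable by following parents): {G, H}.
G is in that set, so it is an ancestor of H.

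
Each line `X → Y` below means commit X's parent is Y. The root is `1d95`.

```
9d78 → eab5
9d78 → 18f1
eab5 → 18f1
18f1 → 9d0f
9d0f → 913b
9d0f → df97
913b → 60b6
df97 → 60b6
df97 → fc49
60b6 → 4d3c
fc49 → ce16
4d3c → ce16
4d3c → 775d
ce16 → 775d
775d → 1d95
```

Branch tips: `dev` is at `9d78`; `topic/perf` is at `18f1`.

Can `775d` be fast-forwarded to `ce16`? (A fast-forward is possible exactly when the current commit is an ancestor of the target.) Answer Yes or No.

Yes

A fast-forward from 775d to ce16 is possible iff 775d is an ancestor of ce16.
Ancestors of ce16: {1d95, 775d, ce16}.
775d is among them, so fast-forward is possible.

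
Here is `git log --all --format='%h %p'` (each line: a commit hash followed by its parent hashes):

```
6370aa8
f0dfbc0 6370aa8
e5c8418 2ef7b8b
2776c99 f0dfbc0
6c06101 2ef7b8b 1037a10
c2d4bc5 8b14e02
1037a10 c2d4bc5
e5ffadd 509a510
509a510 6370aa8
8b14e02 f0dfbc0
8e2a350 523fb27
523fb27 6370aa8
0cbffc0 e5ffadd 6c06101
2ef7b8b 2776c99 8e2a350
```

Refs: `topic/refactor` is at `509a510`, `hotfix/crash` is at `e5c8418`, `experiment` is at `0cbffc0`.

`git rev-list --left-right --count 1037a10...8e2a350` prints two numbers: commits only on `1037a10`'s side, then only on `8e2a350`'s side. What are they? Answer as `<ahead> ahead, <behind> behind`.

Reachable from 1037a10: {1037a10, 6370aa8, 8b14e02, c2d4bc5, f0dfbc0}.
Reachable from 8e2a350: {523fb27, 6370aa8, 8e2a350}.
Only in 1037a10's history (ahead): {1037a10, 8b14e02, c2d4bc5, f0dfbc0} — 4.
Only in 8e2a350's history (behind): {523fb27, 8e2a350} — 2.

4 ahead, 2 behind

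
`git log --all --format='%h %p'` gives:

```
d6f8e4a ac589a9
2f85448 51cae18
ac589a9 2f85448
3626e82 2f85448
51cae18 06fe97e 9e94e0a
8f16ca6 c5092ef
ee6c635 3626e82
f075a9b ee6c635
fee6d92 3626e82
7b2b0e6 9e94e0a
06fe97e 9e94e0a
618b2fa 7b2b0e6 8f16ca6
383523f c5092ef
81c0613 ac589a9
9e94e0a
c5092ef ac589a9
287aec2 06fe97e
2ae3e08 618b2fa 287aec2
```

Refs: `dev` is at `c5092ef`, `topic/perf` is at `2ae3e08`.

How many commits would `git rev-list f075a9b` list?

7

Walking parent pointers from f075a9b: reachable set = {06fe97e, 2f85448, 3626e82, 51cae18, 9e94e0a, ee6c635, f075a9b}.
That is 7 commits.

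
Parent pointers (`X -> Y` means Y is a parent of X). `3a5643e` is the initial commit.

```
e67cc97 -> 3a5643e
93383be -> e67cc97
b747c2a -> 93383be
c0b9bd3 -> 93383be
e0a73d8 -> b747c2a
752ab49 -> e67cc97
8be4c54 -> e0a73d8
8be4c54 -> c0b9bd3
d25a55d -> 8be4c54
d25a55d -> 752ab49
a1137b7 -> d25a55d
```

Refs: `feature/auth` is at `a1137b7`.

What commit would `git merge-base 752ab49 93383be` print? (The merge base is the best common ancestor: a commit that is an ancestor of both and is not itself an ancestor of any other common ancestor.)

e67cc97

Ancestors of 752ab49: {3a5643e, 752ab49, e67cc97}.
Ancestors of 93383be: {3a5643e, 93383be, e67cc97}.
Common ancestors: {3a5643e, e67cc97}.
Among these, e67cc97 is not an ancestor of any other common ancestor — it is the merge base.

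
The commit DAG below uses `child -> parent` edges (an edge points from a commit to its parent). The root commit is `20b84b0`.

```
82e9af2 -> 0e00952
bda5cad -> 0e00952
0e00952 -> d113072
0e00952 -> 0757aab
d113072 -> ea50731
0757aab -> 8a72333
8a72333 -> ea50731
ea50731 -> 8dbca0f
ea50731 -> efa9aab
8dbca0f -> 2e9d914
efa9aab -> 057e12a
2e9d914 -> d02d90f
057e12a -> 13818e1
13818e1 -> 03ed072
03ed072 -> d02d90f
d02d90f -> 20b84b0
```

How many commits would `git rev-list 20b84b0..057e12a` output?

Reachable from 057e12a: {03ed072, 057e12a, 13818e1, 20b84b0, d02d90f}.
Reachable from 20b84b0: {20b84b0}.
In 057e12a's history but not 20b84b0's: {03ed072, 057e12a, 13818e1, d02d90f} — 4 commits.

4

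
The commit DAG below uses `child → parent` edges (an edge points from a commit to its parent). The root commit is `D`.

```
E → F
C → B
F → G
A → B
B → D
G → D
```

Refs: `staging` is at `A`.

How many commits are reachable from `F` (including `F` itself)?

3

Walking parent pointers from F: reachable set = {D, F, G}.
That is 3 commits.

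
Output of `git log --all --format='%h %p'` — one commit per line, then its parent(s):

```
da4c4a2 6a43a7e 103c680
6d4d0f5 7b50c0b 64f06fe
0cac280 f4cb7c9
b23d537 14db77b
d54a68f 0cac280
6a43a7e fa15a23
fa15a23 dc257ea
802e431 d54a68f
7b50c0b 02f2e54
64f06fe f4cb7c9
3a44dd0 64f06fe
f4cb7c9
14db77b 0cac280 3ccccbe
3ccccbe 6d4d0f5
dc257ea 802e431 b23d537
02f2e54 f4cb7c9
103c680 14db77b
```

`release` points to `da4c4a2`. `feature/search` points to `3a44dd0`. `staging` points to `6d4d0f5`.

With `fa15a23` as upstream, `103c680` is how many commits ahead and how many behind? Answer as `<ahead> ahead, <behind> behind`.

1 ahead, 5 behind

Reachable from 103c680: {02f2e54, 0cac280, 103c680, 14db77b, 3ccccbe, 64f06fe, 6d4d0f5, 7b50c0b, f4cb7c9}.
Reachable from fa15a23: {02f2e54, 0cac280, 14db77b, 3ccccbe, 64f06fe, 6d4d0f5, 7b50c0b, 802e431, b23d537, d54a68f, dc257ea, f4cb7c9, fa15a23}.
Only in 103c680's history (ahead): {103c680} — 1.
Only in fa15a23's history (behind): {802e431, b23d537, d54a68f, dc257ea, fa15a23} — 5.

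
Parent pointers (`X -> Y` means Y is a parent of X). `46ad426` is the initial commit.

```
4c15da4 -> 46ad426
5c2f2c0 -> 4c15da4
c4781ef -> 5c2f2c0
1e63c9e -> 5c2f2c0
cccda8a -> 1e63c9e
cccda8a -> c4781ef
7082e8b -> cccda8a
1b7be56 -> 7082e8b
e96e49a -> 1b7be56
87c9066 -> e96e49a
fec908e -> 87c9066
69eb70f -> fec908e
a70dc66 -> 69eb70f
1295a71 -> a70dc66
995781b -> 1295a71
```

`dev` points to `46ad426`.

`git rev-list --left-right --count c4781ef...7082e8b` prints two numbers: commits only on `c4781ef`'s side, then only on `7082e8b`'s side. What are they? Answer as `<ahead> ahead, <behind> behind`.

Reachable from c4781ef: {46ad426, 4c15da4, 5c2f2c0, c4781ef}.
Reachable from 7082e8b: {1e63c9e, 46ad426, 4c15da4, 5c2f2c0, 7082e8b, c4781ef, cccda8a}.
Only in c4781ef's history (ahead): {} — 0.
Only in 7082e8b's history (behind): {1e63c9e, 7082e8b, cccda8a} — 3.

0 ahead, 3 behind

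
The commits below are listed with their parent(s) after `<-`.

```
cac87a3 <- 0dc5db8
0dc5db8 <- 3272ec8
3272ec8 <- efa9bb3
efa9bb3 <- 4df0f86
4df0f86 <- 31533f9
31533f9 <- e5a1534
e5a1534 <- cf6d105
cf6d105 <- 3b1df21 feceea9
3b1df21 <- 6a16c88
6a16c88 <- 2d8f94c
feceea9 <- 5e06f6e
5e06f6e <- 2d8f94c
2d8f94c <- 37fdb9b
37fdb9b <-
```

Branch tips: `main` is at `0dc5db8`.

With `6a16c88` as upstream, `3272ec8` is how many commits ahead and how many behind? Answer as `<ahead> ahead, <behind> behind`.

Reachable from 3272ec8: {2d8f94c, 31533f9, 3272ec8, 37fdb9b, 3b1df21, 4df0f86, 5e06f6e, 6a16c88, cf6d105, e5a1534, efa9bb3, feceea9}.
Reachable from 6a16c88: {2d8f94c, 37fdb9b, 6a16c88}.
Only in 3272ec8's history (ahead): {31533f9, 3272ec8, 3b1df21, 4df0f86, 5e06f6e, cf6d105, e5a1534, efa9bb3, feceea9} — 9.
Only in 6a16c88's history (behind): {} — 0.

9 ahead, 0 behind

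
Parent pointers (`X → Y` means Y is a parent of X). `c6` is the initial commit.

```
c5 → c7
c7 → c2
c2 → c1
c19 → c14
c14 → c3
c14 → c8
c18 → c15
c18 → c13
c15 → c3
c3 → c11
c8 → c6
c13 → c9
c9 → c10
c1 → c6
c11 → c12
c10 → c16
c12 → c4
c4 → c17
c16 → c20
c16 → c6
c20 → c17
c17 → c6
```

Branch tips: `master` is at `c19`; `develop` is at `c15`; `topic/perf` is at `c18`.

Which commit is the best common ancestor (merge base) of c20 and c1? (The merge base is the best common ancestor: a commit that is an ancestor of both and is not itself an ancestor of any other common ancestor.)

c6

Ancestors of c20: {c17, c20, c6}.
Ancestors of c1: {c1, c6}.
Common ancestors: {c6}.
The only common ancestor is c6, so it is the merge base.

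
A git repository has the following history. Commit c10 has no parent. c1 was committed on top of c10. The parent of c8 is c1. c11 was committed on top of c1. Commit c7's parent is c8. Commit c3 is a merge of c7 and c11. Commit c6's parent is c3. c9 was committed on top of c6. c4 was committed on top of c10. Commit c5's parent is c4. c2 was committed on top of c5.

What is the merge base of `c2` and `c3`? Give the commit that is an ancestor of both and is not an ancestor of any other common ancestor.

c10

Ancestors of c2: {c10, c2, c4, c5}.
Ancestors of c3: {c1, c10, c11, c3, c7, c8}.
Common ancestors: {c10}.
The only common ancestor is c10, so it is the merge base.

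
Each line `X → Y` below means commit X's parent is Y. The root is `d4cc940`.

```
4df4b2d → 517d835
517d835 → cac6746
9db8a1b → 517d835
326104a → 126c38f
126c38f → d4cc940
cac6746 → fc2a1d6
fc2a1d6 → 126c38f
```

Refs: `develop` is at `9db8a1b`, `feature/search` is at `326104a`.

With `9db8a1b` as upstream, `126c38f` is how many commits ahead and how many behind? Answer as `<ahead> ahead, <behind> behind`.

0 ahead, 4 behind

Reachable from 126c38f: {126c38f, d4cc940}.
Reachable from 9db8a1b: {126c38f, 517d835, 9db8a1b, cac6746, d4cc940, fc2a1d6}.
Only in 126c38f's history (ahead): {} — 0.
Only in 9db8a1b's history (behind): {517d835, 9db8a1b, cac6746, fc2a1d6} — 4.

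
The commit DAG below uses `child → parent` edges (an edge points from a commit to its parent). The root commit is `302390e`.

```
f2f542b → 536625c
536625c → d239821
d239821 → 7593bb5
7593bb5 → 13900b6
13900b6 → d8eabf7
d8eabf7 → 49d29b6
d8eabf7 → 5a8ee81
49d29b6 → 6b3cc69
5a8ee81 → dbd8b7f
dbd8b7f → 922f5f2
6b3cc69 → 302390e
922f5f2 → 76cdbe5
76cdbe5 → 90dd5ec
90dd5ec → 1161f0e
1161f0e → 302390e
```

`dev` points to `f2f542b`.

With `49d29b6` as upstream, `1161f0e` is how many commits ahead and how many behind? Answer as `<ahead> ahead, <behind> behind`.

1 ahead, 2 behind

Reachable from 1161f0e: {1161f0e, 302390e}.
Reachable from 49d29b6: {302390e, 49d29b6, 6b3cc69}.
Only in 1161f0e's history (ahead): {1161f0e} — 1.
Only in 49d29b6's history (behind): {49d29b6, 6b3cc69} — 2.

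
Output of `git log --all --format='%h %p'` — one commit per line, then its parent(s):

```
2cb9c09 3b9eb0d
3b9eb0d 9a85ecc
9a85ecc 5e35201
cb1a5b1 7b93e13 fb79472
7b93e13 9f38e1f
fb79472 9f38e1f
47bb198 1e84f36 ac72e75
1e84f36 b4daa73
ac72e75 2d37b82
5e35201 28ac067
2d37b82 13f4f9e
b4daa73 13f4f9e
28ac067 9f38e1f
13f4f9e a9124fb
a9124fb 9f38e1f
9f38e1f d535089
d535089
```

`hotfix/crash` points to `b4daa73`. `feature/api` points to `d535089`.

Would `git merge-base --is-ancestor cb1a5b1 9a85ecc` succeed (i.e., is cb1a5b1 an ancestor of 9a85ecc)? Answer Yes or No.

Ancestors of 9a85ecc: {28ac067, 5e35201, 9a85ecc, 9f38e1f, d535089}.
cb1a5b1 is not in that set, so it is not an ancestor of 9a85ecc.

No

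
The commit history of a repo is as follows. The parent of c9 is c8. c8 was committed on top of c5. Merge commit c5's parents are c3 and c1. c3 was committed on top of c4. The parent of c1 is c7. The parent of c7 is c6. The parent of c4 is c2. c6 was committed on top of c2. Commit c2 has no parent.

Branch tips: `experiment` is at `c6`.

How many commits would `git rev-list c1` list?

4

Walking parent pointers from c1: reachable set = {c1, c2, c6, c7}.
That is 4 commits.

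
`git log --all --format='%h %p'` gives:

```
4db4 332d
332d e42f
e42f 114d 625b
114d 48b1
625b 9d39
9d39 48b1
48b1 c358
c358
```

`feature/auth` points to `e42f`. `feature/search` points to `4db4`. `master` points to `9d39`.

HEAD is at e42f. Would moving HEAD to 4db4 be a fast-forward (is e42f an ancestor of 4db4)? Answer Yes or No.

Yes

A fast-forward from e42f to 4db4 is possible iff e42f is an ancestor of 4db4.
Ancestors of 4db4: {114d, 332d, 48b1, 4db4, 625b, 9d39, c358, e42f}.
e42f is among them, so fast-forward is possible.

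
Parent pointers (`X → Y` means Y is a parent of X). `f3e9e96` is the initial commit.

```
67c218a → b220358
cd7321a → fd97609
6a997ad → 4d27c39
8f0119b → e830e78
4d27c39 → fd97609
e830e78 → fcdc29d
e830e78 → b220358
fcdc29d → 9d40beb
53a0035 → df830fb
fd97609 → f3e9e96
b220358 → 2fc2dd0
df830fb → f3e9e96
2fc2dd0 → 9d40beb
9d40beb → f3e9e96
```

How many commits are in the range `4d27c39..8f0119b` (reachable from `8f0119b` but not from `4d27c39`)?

6

Reachable from 8f0119b: {2fc2dd0, 8f0119b, 9d40beb, b220358, e830e78, f3e9e96, fcdc29d}.
Reachable from 4d27c39: {4d27c39, f3e9e96, fd97609}.
In 8f0119b's history but not 4d27c39's: {2fc2dd0, 8f0119b, 9d40beb, b220358, e830e78, fcdc29d} — 6 commits.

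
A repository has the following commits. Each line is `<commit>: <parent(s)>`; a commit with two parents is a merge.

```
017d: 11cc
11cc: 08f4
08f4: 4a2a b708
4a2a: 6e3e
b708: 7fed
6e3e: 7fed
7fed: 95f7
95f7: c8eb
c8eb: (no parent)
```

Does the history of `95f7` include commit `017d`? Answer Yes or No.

Ancestors of 95f7: {95f7, c8eb}.
017d is not in that set, so it is not an ancestor of 95f7.

No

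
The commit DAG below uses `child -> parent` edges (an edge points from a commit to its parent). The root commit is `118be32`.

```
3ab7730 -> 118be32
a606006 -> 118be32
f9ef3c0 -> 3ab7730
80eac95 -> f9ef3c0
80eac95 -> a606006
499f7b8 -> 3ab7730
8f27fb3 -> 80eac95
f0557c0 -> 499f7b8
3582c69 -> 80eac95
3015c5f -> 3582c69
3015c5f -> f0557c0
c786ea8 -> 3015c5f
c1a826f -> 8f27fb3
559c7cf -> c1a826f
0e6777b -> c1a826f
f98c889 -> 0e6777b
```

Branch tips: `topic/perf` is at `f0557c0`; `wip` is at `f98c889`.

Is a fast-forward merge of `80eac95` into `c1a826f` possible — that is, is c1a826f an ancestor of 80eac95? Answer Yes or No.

A fast-forward from c1a826f to 80eac95 is possible iff c1a826f is an ancestor of 80eac95.
Ancestors of 80eac95: {118be32, 3ab7730, 80eac95, a606006, f9ef3c0}.
c1a826f is not among them, so fast-forward is not possible.

No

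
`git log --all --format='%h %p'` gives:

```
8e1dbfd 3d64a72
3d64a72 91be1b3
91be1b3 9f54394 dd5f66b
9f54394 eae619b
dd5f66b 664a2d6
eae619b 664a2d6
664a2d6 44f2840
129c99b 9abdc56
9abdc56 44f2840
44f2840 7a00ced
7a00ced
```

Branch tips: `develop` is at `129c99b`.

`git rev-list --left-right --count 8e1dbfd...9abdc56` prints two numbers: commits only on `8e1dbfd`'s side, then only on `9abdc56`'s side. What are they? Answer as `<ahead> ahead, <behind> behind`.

Reachable from 8e1dbfd: {3d64a72, 44f2840, 664a2d6, 7a00ced, 8e1dbfd, 91be1b3, 9f54394, dd5f66b, eae619b}.
Reachable from 9abdc56: {44f2840, 7a00ced, 9abdc56}.
Only in 8e1dbfd's history (ahead): {3d64a72, 664a2d6, 8e1dbfd, 91be1b3, 9f54394, dd5f66b, eae619b} — 7.
Only in 9abdc56's history (behind): {9abdc56} — 1.

7 ahead, 1 behind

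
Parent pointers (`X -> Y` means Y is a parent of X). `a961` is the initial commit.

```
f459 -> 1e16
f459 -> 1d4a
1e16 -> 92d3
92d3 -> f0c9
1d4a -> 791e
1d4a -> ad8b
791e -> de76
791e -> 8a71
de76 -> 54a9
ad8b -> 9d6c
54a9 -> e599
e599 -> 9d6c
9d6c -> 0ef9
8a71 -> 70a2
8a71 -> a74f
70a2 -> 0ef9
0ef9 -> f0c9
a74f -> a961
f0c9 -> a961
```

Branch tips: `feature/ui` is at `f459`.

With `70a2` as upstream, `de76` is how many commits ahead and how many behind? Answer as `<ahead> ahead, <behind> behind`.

4 ahead, 1 behind

Reachable from de76: {0ef9, 54a9, 9d6c, a961, de76, e599, f0c9}.
Reachable from 70a2: {0ef9, 70a2, a961, f0c9}.
Only in de76's history (ahead): {54a9, 9d6c, de76, e599} — 4.
Only in 70a2's history (behind): {70a2} — 1.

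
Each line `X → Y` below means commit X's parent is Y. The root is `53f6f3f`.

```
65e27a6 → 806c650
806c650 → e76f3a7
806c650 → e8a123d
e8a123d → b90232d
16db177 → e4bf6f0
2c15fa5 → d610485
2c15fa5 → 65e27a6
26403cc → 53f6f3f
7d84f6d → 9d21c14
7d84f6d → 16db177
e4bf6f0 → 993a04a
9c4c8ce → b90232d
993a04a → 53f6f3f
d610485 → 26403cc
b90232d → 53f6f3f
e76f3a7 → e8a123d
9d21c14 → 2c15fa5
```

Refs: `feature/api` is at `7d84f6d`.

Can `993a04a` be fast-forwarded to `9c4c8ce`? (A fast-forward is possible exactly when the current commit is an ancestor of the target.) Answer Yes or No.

No

A fast-forward from 993a04a to 9c4c8ce is possible iff 993a04a is an ancestor of 9c4c8ce.
Ancestors of 9c4c8ce: {53f6f3f, 9c4c8ce, b90232d}.
993a04a is not among them, so fast-forward is not possible.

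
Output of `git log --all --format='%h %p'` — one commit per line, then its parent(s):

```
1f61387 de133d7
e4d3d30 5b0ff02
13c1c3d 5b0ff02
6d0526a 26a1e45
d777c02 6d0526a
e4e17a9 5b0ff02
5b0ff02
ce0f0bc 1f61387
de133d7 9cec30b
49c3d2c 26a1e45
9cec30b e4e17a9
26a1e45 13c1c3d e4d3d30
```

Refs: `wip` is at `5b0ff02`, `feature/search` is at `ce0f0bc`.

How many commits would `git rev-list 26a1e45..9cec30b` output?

Reachable from 9cec30b: {5b0ff02, 9cec30b, e4e17a9}.
Reachable from 26a1e45: {13c1c3d, 26a1e45, 5b0ff02, e4d3d30}.
In 9cec30b's history but not 26a1e45's: {9cec30b, e4e17a9} — 2 commits.

2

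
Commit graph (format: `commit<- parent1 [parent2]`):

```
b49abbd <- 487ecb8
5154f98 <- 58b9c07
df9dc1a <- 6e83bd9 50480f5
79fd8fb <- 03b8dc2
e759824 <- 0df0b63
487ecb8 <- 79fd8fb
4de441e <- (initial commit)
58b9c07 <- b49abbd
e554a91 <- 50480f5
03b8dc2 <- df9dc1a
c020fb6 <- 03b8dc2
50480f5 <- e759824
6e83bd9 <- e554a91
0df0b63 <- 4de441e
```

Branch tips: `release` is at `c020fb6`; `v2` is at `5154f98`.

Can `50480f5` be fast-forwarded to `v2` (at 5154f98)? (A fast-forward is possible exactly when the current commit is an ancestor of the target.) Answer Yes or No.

Yes

A fast-forward from 50480f5 to 5154f98 is possible iff 50480f5 is an ancestor of 5154f98.
Ancestors of 5154f98: {03b8dc2, 0df0b63, 487ecb8, 4de441e, 50480f5, 5154f98, 58b9c07, 6e83bd9, 79fd8fb, b49abbd, df9dc1a, e554a91, e759824}.
50480f5 is among them, so fast-forward is possible.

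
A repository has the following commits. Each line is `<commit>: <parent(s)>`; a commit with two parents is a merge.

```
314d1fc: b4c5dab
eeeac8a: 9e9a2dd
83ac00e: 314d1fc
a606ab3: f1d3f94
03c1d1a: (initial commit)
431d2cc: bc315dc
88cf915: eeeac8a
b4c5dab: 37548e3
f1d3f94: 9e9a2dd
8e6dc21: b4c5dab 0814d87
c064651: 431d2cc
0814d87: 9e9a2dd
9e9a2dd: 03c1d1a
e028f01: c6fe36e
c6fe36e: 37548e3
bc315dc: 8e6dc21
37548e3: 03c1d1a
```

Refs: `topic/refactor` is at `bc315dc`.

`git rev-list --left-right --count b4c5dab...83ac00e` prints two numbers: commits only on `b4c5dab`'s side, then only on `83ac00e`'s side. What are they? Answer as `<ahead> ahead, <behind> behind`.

Reachable from b4c5dab: {03c1d1a, 37548e3, b4c5dab}.
Reachable from 83ac00e: {03c1d1a, 314d1fc, 37548e3, 83ac00e, b4c5dab}.
Only in b4c5dab's history (ahead): {} — 0.
Only in 83ac00e's history (behind): {314d1fc, 83ac00e} — 2.

0 ahead, 2 behind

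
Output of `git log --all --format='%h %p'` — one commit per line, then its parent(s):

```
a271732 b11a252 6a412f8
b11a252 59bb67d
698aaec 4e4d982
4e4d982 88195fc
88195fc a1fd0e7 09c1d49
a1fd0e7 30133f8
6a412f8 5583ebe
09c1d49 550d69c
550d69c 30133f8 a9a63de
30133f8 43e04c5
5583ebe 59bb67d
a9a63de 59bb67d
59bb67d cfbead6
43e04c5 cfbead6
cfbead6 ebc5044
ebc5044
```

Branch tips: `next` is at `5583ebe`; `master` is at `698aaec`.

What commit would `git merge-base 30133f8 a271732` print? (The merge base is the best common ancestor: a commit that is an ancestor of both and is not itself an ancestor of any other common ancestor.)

cfbead6

Ancestors of 30133f8: {30133f8, 43e04c5, cfbead6, ebc5044}.
Ancestors of a271732: {5583ebe, 59bb67d, 6a412f8, a271732, b11a252, cfbead6, ebc5044}.
Common ancestors: {cfbead6, ebc5044}.
Among these, cfbead6 is not an ancestor of any other common ancestor — it is the merge base.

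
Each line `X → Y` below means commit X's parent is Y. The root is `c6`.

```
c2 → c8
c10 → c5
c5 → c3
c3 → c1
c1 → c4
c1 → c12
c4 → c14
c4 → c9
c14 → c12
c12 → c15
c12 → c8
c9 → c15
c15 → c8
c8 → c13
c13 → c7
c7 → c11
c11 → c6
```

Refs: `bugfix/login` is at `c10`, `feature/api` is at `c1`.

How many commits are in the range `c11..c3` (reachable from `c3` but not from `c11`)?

10

Reachable from c3: {c1, c11, c12, c13, c14, c15, c3, c4, c6, c7, c8, c9}.
Reachable from c11: {c11, c6}.
In c3's history but not c11's: {c1, c12, c13, c14, c15, c3, c4, c7, c8, c9} — 10 commits.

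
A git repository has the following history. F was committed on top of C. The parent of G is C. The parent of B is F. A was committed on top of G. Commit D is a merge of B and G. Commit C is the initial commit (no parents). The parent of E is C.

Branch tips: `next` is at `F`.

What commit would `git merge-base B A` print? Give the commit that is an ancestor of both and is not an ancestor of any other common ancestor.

Ancestors of B: {B, C, F}.
Ancestors of A: {A, C, G}.
Common ancestors: {C}.
The only common ancestor is C, so it is the merge base.

C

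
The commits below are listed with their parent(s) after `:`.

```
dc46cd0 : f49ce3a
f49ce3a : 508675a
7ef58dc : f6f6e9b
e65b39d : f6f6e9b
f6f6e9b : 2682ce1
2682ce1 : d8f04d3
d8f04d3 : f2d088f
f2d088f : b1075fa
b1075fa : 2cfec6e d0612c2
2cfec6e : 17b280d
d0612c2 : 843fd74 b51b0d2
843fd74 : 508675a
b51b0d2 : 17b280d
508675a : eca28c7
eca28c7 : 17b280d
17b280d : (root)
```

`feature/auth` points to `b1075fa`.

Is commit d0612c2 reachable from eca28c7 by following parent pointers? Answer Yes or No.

No

Ancestors of eca28c7: {17b280d, eca28c7}.
d0612c2 is not in that set, so it is not an ancestor of eca28c7.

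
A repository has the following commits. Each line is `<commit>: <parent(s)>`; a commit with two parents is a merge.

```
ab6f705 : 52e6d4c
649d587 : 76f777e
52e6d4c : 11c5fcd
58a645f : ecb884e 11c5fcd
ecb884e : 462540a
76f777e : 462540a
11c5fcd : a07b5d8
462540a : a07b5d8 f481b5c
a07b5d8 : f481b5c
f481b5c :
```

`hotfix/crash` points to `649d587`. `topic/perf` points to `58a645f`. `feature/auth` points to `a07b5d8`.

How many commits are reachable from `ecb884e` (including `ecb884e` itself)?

4

Walking parent pointers from ecb884e: reachable set = {462540a, a07b5d8, ecb884e, f481b5c}.
That is 4 commits.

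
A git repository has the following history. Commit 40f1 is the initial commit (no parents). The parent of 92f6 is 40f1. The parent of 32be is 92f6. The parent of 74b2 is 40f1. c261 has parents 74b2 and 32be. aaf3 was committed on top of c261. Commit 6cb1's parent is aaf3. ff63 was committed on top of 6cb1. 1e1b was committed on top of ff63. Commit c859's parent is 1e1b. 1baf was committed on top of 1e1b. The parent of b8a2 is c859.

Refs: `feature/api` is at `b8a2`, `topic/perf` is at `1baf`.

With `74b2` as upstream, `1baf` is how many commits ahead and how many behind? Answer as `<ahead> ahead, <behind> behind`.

Reachable from 1baf: {1baf, 1e1b, 32be, 40f1, 6cb1, 74b2, 92f6, aaf3, c261, ff63}.
Reachable from 74b2: {40f1, 74b2}.
Only in 1baf's history (ahead): {1baf, 1e1b, 32be, 6cb1, 92f6, aaf3, c261, ff63} — 8.
Only in 74b2's history (behind): {} — 0.

8 ahead, 0 behind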